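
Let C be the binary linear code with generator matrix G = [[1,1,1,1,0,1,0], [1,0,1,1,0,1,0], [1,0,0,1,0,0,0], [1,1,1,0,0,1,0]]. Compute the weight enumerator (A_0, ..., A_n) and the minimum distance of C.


Weight distribution: A_0 = 1, A_1 = 3, A_2 = 4, A_3 = 4, A_4 = 3, A_5 = 1. Minimum distance d = 1.

Enumerate all 2^4 = 16 messages m ∈ F_2^4.
For each, compute codeword c = mG in F_2^7, then tally its weight.
  m = 0000 → c = 0000000, weight = 0.
  m = 1000 → c = 1111010, weight = 5.
  m = 0100 → c = 1011010, weight = 4.
  m = 1100 → c = 0100000, weight = 1.
  m = 0010 → c = 1001000, weight = 2.
  m = 1010 → c = 0110010, weight = 3.
  m = 0110 → c = 0010010, weight = 2.
  m = 1110 → c = 1101000, weight = 3.
  m = 0001 → c = 1110010, weight = 4.
  m = 1001 → c = 0001000, weight = 1.
  m = 0101 → c = 0101000, weight = 2.
  m = 1101 → c = 1010010, weight = 3.
  m = 0011 → c = 0111010, weight = 4.
  m = 1011 → c = 1000000, weight = 1.
  m = 0111 → c = 1100000, weight = 2.
  m = 1111 → c = 0011010, weight = 3.
Tally weights:
  weight 0: 1 codewords.
  weight 1: 3 codewords.
  weight 2: 4 codewords.
  weight 3: 4 codewords.
  weight 4: 3 codewords.
  weight 5: 1 codewords.
Minimum distance d = smallest w > 0 with A_w > 0 = 1.
Sanity: Σ A_w = 16 = 2^4 = 16 ✓.


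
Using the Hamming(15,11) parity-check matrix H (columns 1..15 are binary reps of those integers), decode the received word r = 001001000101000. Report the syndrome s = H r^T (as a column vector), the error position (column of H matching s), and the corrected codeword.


s = (0, 0, 1, 1)^T, error position = 3, corrected codeword c = 000001000101000

Compute s = H r^T mod 2 one row at a time:
  s_1 = 0 + 0 + 1 + 0 + 1 + 0 + 0 + 0 = 2 ≡ 0 (mod 2).
  s_2 = 0 + 0 + 1 + 0 + 1 + 0 + 0 + 0 = 2 ≡ 0 (mod 2).
  s_3 = 0 + 1 + 1 + 0 + 1 + 0 + 0 + 0 = 3 ≡ 1 (mod 2).
  s_4 = 0 + 1 + 0 + 0 + 0 + 0 + 0 + 0 = 1 ≡ 1 (mod 2).
s = (0, 0, 1, 1)^T — this equals column 3 of H (binary 0011), so error is at position 3.
Correct: flip bit 3 of r = 001001000101000 to get c = 000001000101000.


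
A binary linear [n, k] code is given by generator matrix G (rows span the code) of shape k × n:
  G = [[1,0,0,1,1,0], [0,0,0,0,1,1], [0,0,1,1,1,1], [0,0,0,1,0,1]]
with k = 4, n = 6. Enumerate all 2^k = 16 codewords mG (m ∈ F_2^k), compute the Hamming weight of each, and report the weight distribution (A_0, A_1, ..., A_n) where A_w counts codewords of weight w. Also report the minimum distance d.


Weight distribution: A_0 = 1, A_1 = 1, A_2 = 6, A_3 = 6, A_4 = 1, A_5 = 1. Minimum distance d = 1.

Enumerate all 2^4 = 16 messages m ∈ F_2^4.
For each, compute codeword c = mG in F_2^6, then tally its weight.
  m = 0000 → c = 000000, weight = 0.
  m = 1000 → c = 100110, weight = 3.
  m = 0100 → c = 000011, weight = 2.
  m = 1100 → c = 100101, weight = 3.
  m = 0010 → c = 001111, weight = 4.
  m = 1010 → c = 101001, weight = 3.
  m = 0110 → c = 001100, weight = 2.
  m = 1110 → c = 101010, weight = 3.
  m = 0001 → c = 000101, weight = 2.
  m = 1001 → c = 100011, weight = 3.
  m = 0101 → c = 000110, weight = 2.
  m = 1101 → c = 100000, weight = 1.
  m = 0011 → c = 001010, weight = 2.
  m = 1011 → c = 101100, weight = 3.
  m = 0111 → c = 001001, weight = 2.
  m = 1111 → c = 101111, weight = 5.
Tally weights:
  weight 0: 1 codewords.
  weight 1: 1 codewords.
  weight 2: 6 codewords.
  weight 3: 6 codewords.
  weight 4: 1 codewords.
  weight 5: 1 codewords.
Minimum distance d = smallest w > 0 with A_w > 0 = 1.
Sanity: Σ A_w = 16 = 2^4 = 16 ✓.


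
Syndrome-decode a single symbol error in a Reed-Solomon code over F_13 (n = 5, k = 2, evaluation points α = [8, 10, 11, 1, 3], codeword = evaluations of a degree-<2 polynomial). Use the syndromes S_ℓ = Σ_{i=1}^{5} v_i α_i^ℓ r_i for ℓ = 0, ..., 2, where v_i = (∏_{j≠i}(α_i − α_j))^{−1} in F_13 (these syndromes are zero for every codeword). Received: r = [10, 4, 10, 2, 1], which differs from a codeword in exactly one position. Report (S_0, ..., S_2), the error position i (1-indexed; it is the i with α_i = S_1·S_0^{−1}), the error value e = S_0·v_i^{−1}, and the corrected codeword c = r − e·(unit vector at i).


S = (9, 7, 4), error at position 1, error magnitude e = 5, c = [5, 4, 10, 2, 1].

Step 1: column multipliers v_i = (∏_{j≠i}(α_i − α_j))^{−1} mod 13.
  i = 1 (α = 8): (8−10)(8−11)(8−1)(8−3) = (−2)·(−3)·7·5 = 210 ≡ 2, so v_1 = 2^{−1} = 7 (mod 13).
  i = 2 (α = 10): (10−8)(10−11)(10−1)(10−3) = 2·(−1)·9·7 = −126 ≡ 4, so v_2 = 4^{−1} = 10 (mod 13).
  i = 3 (α = 11): (11−8)(11−10)(11−1)(11−3) = 3·1·10·8 = 240 ≡ 6, so v_3 = 6^{−1} = 11 (mod 13).
  i = 4 (α = 1): (1−8)(1−10)(1−11)(1−3) = (−7)·(−9)·(−10)·(−2) = 1260 ≡ 12, so v_4 = 12^{−1} = 12 (mod 13).
  i = 5 (α = 3): (3−8)(3−10)(3−11)(3−1) = (−5)·(−7)·(−8)·2 = −560 ≡ 12, so v_5 = 12^{−1} = 12 (mod 13).
  v = [7, 10, 11, 12, 12].
Step 2: syndromes of r = [10, 4, 10, 2, 1] (all sums mod 13).
  S_0 = Σ v_i r_i = 7·10 + 10·4 + 11·10 + 12·2 + 12·1 = 256 ≡ 9.
  S_1 = Σ v_i α_i r_i = 7·8·10 + 10·10·4 + 11·11·10 + 12·1·2 + 12·3·1 = 2230 ≡ 7.
  α_i^2 mod 13 = [12, 9, 4, 1, 9].
  S_2 = Σ v_i α_i^2 r_i = 7·12·10 + 10·9·4 + 11·4·10 + 12·1·2 + 12·9·1 = 1772 ≡ 4.
  S = (9, 7, 4) ≠ 0, so r is not a codeword (an error is present).
Step 3: locate the error. For a single error e at position i, S_ℓ = v_i·e·α_i^ℓ, so α_err = S_1/S_0.
  S_0^{−1} = 9^{−1} = 3 (mod 13), so α_err = 7·3 = 21 ≡ 8 = α_1. Error position i = 1.
  Consistency check: S_2/S_1 = 4·2 = 8 ≡ 8 = α_err ✓ (single-error assumption holds).
Step 4: error magnitude e = S_0/v_1 = S_0·∏_{j≠1}(α_1 − α_j) = 9·2 = 18 ≡ 5 (mod 13).
Step 5: correct position 1: c_1 = r_1 − e = 10 − 5 ≡ 5 (mod 13). Hence c = [5, 4, 10, 2, 1].
  Check: interpolating c through the α_i gives m(x) = 9 + 6·x (degree < 2) with m(α_i) = c_i for every i, so c is indeed a codeword.


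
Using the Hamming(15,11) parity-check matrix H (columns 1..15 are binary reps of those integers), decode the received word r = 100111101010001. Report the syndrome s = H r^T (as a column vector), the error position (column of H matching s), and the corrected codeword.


s = (1, 1, 0, 0)^T, error position = 12, corrected codeword c = 100111101011001

Compute s = H r^T mod 2 one row at a time:
  s_1 = 0 + 1 + 0 + 1 + 0 + 0 + 0 + 1 = 3 ≡ 1 (mod 2).
  s_2 = 1 + 1 + 1 + 1 + 0 + 0 + 0 + 1 = 5 ≡ 1 (mod 2).
  s_3 = 0 + 0 + 1 + 1 + 0 + 1 + 0 + 1 = 4 ≡ 0 (mod 2).
  s_4 = 1 + 0 + 1 + 1 + 1 + 1 + 0 + 1 = 6 ≡ 0 (mod 2).
s = (1, 1, 0, 0)^T — this equals column 12 of H (binary 1100), so error is at position 12.
Correct: flip bit 12 of r = 100111101010001 to get c = 100111101011001.


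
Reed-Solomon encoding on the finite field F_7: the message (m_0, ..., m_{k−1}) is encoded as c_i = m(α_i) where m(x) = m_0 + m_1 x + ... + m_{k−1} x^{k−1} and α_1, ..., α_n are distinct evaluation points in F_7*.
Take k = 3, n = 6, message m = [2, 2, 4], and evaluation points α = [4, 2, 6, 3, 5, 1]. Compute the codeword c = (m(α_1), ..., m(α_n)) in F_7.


c = [4, 1, 4, 2, 0, 1]

Message polynomial: m(x) = 2 + 2·x + 4·x^2 (mod 7).
For each evaluation point α_i, compute m(α_i) mod 7:
  α_1 = 4: Horner steps 4 → 4 → 4, so m(4) = 4.
  α_2 = 2: Horner steps 4 → 3 → 1, so m(2) = 1.
  α_3 = 6: Horner steps 4 → 5 → 4, so m(6) = 4.
  α_4 = 3: Horner steps 4 → 0 → 2, so m(3) = 2.
  α_5 = 5: Horner steps 4 → 1 → 0, so m(5) = 0.
  α_6 = 1: Horner steps 4 → 6 → 1, so m(1) = 1.
Codeword c = [4, 1, 4, 2, 0, 1] ∈ F_7^6.


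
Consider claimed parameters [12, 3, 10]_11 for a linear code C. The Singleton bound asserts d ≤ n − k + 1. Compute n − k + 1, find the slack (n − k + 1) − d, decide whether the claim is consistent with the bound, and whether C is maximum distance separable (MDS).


Singleton RHS = n − k + 1 = 10, slack = 0, bound satisfied, MDS.

Singleton bound: d ≤ n − k + 1.
Here n = 12, k = 3, so n − k + 1 = 10.
Given d = 10, check d ≤ 10: YES.
Slack = (n − k + 1) − d = 0.
The code is MDS (slack = 0).
Description: the claimed parameters are [12, 3, 10]_11; such a code would be MDS (meets Singleton bound).


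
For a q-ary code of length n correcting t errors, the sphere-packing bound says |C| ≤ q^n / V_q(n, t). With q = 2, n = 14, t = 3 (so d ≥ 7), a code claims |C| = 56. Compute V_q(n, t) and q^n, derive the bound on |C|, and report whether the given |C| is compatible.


V_q(n, t) = 470, q^n = 16384, Hamming bound = 34, |C| = 56 > bound (violated).

Step 1: Compute V_q(n, t) = Σ_{j=0}^3 C(n, j) (q−1)^j.
  j = 0: C(14,0)·(1)^0 = 1·1 = 1.
  j = 1: C(14,1)·(1)^1 = 14·1 = 14.
  j = 2: C(14,2)·(1)^2 = 91·1 = 91.
  j = 3: C(14,3)·(1)^3 = 364·1 = 364.
  V_q(n, t) = 1 + 14 + 91 + 364 = 470.
Step 2: q^n = 2^14 = 16384.
Step 3: Hamming bound ⌊q^n / V_q(n,t)⌋ = ⌊16384/470⌋ = 34.
Step 4: Compare |C| = 56 to 34: violated.
The claimed |C| lies above the Hamming bound, so no 2-ary code of length 14 with d ≥ 7 can have 56 codewords.


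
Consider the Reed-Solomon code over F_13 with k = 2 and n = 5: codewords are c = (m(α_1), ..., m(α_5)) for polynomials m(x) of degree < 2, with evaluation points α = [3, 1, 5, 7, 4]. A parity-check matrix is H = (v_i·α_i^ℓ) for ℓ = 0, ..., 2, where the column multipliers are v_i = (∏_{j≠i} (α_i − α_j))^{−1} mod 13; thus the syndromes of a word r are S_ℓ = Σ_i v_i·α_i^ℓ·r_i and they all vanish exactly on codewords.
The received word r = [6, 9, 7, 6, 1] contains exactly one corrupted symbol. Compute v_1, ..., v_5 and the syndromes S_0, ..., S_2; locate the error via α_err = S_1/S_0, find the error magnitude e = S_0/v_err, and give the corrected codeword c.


S = (5, 2, 6), error at position 1, error magnitude e = 11, c = [8, 9, 7, 6, 1].

Step 1: column multipliers v_i = (∏_{j≠i}(α_i − α_j))^{−1} mod 13.
  i = 1 (α = 3): (3−1)(3−5)(3−7)(3−4) = 2·(−2)·(−4)·(−1) = −16 ≡ 10, so v_1 = 10^{−1} = 4 (mod 13).
  i = 2 (α = 1): (1−3)(1−5)(1−7)(1−4) = (−2)·(−4)·(−6)·(−3) = 144 ≡ 1, so v_2 = 1^{−1} = 1 (mod 13).
  i = 3 (α = 5): (5−3)(5−1)(5−7)(5−4) = 2·4·(−2)·1 = −16 ≡ 10, so v_3 = 10^{−1} = 4 (mod 13).
  i = 4 (α = 7): (7−3)(7−1)(7−5)(7−4) = 4·6·2·3 = 144 ≡ 1, so v_4 = 1^{−1} = 1 (mod 13).
  i = 5 (α = 4): (4−3)(4−1)(4−5)(4−7) = 1·3·(−1)·(−3) = 9 ≡ 9, so v_5 = 9^{−1} = 3 (mod 13).
  v = [4, 1, 4, 1, 3].
Step 2: syndromes of r = [6, 9, 7, 6, 1] (all sums mod 13).
  S_0 = Σ v_i r_i = 4·6 + 1·9 + 4·7 + 1·6 + 3·1 = 70 ≡ 5.
  S_1 = Σ v_i α_i r_i = 4·3·6 + 1·1·9 + 4·5·7 + 1·7·6 + 3·4·1 = 275 ≡ 2.
  α_i^2 mod 13 = [9, 1, 12, 10, 3].
  S_2 = Σ v_i α_i^2 r_i = 4·9·6 + 1·1·9 + 4·12·7 + 1·10·6 + 3·3·1 = 630 ≡ 6.
  S = (5, 2, 6) ≠ 0, so r is not a codeword (an error is present).
Step 3: locate the error. For a single error e at position i, S_ℓ = v_i·e·α_i^ℓ, so α_err = S_1/S_0.
  S_0^{−1} = 5^{−1} = 8 (mod 13), so α_err = 2·8 = 16 ≡ 3 = α_1. Error position i = 1.
  Consistency check: S_2/S_1 = 6·7 = 42 ≡ 3 = α_err ✓ (single-error assumption holds).
Step 4: error magnitude e = S_0/v_1 = S_0·∏_{j≠1}(α_1 − α_j) = 5·10 = 50 ≡ 11 (mod 13).
Step 5: correct position 1: c_1 = r_1 − e = 6 − 11 ≡ 8 (mod 13). Hence c = [8, 9, 7, 6, 1].
  Check: interpolating c through the α_i gives m(x) = 3 + 6·x (degree < 2) with m(α_i) = c_i for every i, so c is indeed a codeword.


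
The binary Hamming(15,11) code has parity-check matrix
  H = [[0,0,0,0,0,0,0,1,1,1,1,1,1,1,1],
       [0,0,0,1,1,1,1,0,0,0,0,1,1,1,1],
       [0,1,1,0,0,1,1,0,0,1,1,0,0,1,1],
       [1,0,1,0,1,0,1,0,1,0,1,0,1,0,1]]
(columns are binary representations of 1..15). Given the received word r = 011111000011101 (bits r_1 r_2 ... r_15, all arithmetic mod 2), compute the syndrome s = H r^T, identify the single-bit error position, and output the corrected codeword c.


s = (0, 0, 1, 1)^T, error position = 3, corrected codeword c = 010111000011101

Compute s = H r^T mod 2 one row at a time:
  s_1 = 0 + 0 + 0 + 1 + 1 + 1 + 0 + 1 = 4 ≡ 0 (mod 2).
  s_2 = 1 + 1 + 1 + 0 + 1 + 1 + 0 + 1 = 6 ≡ 0 (mod 2).
  s_3 = 1 + 1 + 1 + 0 + 0 + 1 + 0 + 1 = 5 ≡ 1 (mod 2).
  s_4 = 0 + 1 + 1 + 0 + 0 + 1 + 1 + 1 = 5 ≡ 1 (mod 2).
s = (0, 0, 1, 1)^T — this equals column 3 of H (binary 0011), so error is at position 3.
Correct: flip bit 3 of r = 011111000011101 to get c = 010111000011101.


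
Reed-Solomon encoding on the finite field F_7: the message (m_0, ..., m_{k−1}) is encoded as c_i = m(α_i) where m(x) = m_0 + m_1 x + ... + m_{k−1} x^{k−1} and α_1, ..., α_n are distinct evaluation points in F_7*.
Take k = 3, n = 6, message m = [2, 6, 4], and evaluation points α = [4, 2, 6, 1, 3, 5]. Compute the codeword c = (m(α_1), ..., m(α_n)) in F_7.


c = [6, 2, 0, 5, 0, 6]

Message polynomial: m(x) = 2 + 6·x + 4·x^2 (mod 7).
For each evaluation point α_i, compute m(α_i) mod 7:
  α_1 = 4: Horner steps 4 → 1 → 6, so m(4) = 6.
  α_2 = 2: Horner steps 4 → 0 → 2, so m(2) = 2.
  α_3 = 6: Horner steps 4 → 2 → 0, so m(6) = 0.
  α_4 = 1: Horner steps 4 → 3 → 5, so m(1) = 5.
  α_5 = 3: Horner steps 4 → 4 → 0, so m(3) = 0.
  α_6 = 5: Horner steps 4 → 5 → 6, so m(5) = 6.
Codeword c = [6, 2, 0, 5, 0, 6] ∈ F_7^6.


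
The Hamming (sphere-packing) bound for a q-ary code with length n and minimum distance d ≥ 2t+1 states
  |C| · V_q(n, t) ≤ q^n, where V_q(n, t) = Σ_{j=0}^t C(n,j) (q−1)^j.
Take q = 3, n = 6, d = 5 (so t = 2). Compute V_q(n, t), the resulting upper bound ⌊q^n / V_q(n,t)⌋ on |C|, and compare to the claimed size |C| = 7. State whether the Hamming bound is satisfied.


V_q(n, t) = 73, q^n = 729, Hamming bound = 9, |C| = 7 ≤ bound (satisfied).

Step 1: Compute V_q(n, t) = Σ_{j=0}^2 C(n, j) (q−1)^j.
  j = 0: C(6,0)·(2)^0 = 1·1 = 1.
  j = 1: C(6,1)·(2)^1 = 6·2 = 12.
  j = 2: C(6,2)·(2)^2 = 15·4 = 60.
  V_q(n, t) = 1 + 12 + 60 = 73.
Step 2: q^n = 3^6 = 729.
Step 3: Hamming bound ⌊q^n / V_q(n,t)⌋ = ⌊729/73⌋ = 9.
Step 4: Compare |C| = 7 to 9: satisfied.
The claimed |C| lies below the Hamming bound.


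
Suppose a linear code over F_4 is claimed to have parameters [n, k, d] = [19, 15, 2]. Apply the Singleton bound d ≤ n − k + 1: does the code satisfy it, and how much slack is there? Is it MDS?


Singleton RHS = n − k + 1 = 5, slack = 3, bound satisfied, not MDS.

Singleton bound: d ≤ n − k + 1.
Here n = 19, k = 15, so n − k + 1 = 5.
Given d = 2, check d ≤ 5: YES.
Slack = (n − k + 1) − d = 3.
The code is NOT MDS (slack = 3 > 0).
Description: the claimed parameters are [19, 15, 2]_4; such a code would be non-MDS.


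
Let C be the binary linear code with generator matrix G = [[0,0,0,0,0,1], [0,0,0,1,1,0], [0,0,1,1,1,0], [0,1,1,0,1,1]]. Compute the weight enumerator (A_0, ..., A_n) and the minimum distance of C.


Weight distribution: A_0 = 1, A_1 = 2, A_2 = 4, A_3 = 6, A_4 = 3. Minimum distance d = 1.

Enumerate all 2^4 = 16 messages m ∈ F_2^4.
For each, compute codeword c = mG in F_2^6, then tally its weight.
  m = 0000 → c = 000000, weight = 0.
  m = 1000 → c = 000001, weight = 1.
  m = 0100 → c = 000110, weight = 2.
  m = 1100 → c = 000111, weight = 3.
  m = 0010 → c = 001110, weight = 3.
  m = 1010 → c = 001111, weight = 4.
  m = 0110 → c = 001000, weight = 1.
  m = 1110 → c = 001001, weight = 2.
  m = 0001 → c = 011011, weight = 4.
  m = 1001 → c = 011010, weight = 3.
  m = 0101 → c = 011101, weight = 4.
  m = 1101 → c = 011100, weight = 3.
  m = 0011 → c = 010101, weight = 3.
  m = 1011 → c = 010100, weight = 2.
  m = 0111 → c = 010011, weight = 3.
  m = 1111 → c = 010010, weight = 2.
Tally weights:
  weight 0: 1 codewords.
  weight 1: 2 codewords.
  weight 2: 4 codewords.
  weight 3: 6 codewords.
  weight 4: 3 codewords.
Minimum distance d = smallest w > 0 with A_w > 0 = 1.
Sanity: Σ A_w = 16 = 2^4 = 16 ✓.


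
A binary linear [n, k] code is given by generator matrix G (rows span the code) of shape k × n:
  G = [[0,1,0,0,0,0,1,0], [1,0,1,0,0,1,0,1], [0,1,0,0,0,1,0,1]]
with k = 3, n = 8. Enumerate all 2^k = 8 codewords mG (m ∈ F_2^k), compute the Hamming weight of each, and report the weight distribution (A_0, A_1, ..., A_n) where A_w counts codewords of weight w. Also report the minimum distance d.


Weight distribution: A_0 = 1, A_2 = 1, A_3 = 4, A_4 = 1, A_6 = 1. Minimum distance d = 2.

Enumerate all 2^3 = 8 messages m ∈ F_2^3.
For each, compute codeword c = mG in F_2^8, then tally its weight.
  m = 000 → c = 00000000, weight = 0.
  m = 100 → c = 01000010, weight = 2.
  m = 010 → c = 10100101, weight = 4.
  m = 110 → c = 11100111, weight = 6.
  m = 001 → c = 01000101, weight = 3.
  m = 101 → c = 00000111, weight = 3.
  m = 011 → c = 11100000, weight = 3.
  m = 111 → c = 10100010, weight = 3.
Tally weights:
  weight 0: 1 codewords.
  weight 2: 1 codewords.
  weight 3: 4 codewords.
  weight 4: 1 codewords.
  weight 6: 1 codewords.
Minimum distance d = smallest w > 0 with A_w > 0 = 2.
Sanity: Σ A_w = 8 = 2^3 = 8 ✓.


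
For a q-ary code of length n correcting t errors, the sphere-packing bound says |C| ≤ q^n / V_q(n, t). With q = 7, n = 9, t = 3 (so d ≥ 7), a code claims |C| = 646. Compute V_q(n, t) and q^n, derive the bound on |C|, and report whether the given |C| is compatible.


V_q(n, t) = 19495, q^n = 40353607, Hamming bound = 2069, |C| = 646 ≤ bound (satisfied).

Step 1: Compute V_q(n, t) = Σ_{j=0}^3 C(n, j) (q−1)^j.
  j = 0: C(9,0)·(6)^0 = 1·1 = 1.
  j = 1: C(9,1)·(6)^1 = 9·6 = 54.
  j = 2: C(9,2)·(6)^2 = 36·36 = 1296.
  j = 3: C(9,3)·(6)^3 = 84·216 = 18144.
  V_q(n, t) = 1 + 54 + 1296 + 18144 = 19495.
Step 2: q^n = 7^9 = 40353607.
Step 3: Hamming bound ⌊q^n / V_q(n,t)⌋ = ⌊40353607/19495⌋ = 2069.
Step 4: Compare |C| = 646 to 2069: satisfied.
The claimed |C| lies below the Hamming bound.


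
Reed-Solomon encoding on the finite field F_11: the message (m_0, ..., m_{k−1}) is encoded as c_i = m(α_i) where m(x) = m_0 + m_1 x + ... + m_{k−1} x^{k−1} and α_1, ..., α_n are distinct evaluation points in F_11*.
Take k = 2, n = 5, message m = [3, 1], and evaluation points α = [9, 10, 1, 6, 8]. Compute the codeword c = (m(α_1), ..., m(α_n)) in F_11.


c = [1, 2, 4, 9, 0]

Message polynomial: m(x) = 3 + 1·x (mod 11).
For each evaluation point α_i, compute m(α_i) mod 11:
  α_1 = 9: Horner steps 1 → 1, so m(9) = 1.
  α_2 = 10: Horner steps 1 → 2, so m(10) = 2.
  α_3 = 1: Horner steps 1 → 4, so m(1) = 4.
  α_4 = 6: Horner steps 1 → 9, so m(6) = 9.
  α_5 = 8: Horner steps 1 → 0, so m(8) = 0.
Codeword c = [1, 2, 4, 9, 0] ∈ F_11^5.


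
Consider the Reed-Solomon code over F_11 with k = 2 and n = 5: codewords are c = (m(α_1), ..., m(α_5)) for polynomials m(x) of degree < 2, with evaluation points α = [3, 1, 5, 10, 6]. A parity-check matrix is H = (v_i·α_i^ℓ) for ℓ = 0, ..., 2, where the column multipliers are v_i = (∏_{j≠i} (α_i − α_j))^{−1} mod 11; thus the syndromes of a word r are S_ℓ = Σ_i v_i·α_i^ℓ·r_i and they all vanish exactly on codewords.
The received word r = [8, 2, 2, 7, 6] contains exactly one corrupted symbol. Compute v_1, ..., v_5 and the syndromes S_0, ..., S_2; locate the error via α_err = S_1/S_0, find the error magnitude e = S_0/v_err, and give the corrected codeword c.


S = (3, 4, 9), error at position 3, error magnitude e = 10, c = [8, 2, 3, 7, 6].

Step 1: column multipliers v_i = (∏_{j≠i}(α_i − α_j))^{−1} mod 11.
  i = 1 (α = 3): (3−1)(3−5)(3−10)(3−6) = 2·(−2)·(−7)·(−3) = −84 ≡ 4, so v_1 = 4^{−1} = 3 (mod 11).
  i = 2 (α = 1): (1−3)(1−5)(1−10)(1−6) = (−2)·(−4)·(−9)·(−5) = 360 ≡ 8, so v_2 = 8^{−1} = 7 (mod 11).
  i = 3 (α = 5): (5−3)(5−1)(5−10)(5−6) = 2·4·(−5)·(−1) = 40 ≡ 7, so v_3 = 7^{−1} = 8 (mod 11).
  i = 4 (α = 10): (10−3)(10−1)(10−5)(10−6) = 7·9·5·4 = 1260 ≡ 6, so v_4 = 6^{−1} = 2 (mod 11).
  i = 5 (α = 6): (6−3)(6−1)(6−5)(6−10) = 3·5·1·(−4) = −60 ≡ 6, so v_5 = 6^{−1} = 2 (mod 11).
  v = [3, 7, 8, 2, 2].
Step 2: syndromes of r = [8, 2, 2, 7, 6] (all sums mod 11).
  S_0 = Σ v_i r_i = 3·8 + 7·2 + 8·2 + 2·7 + 2·6 = 80 ≡ 3.
  S_1 = Σ v_i α_i r_i = 3·3·8 + 7·1·2 + 8·5·2 + 2·10·7 + 2·6·6 = 378 ≡ 4.
  α_i^2 mod 11 = [9, 1, 3, 1, 3].
  S_2 = Σ v_i α_i^2 r_i = 3·9·8 + 7·1·2 + 8·3·2 + 2·1·7 + 2·3·6 = 328 ≡ 9.
  S = (3, 4, 9) ≠ 0, so r is not a codeword (an error is present).
Step 3: locate the error. For a single error e at position i, S_ℓ = v_i·e·α_i^ℓ, so α_err = S_1/S_0.
  S_0^{−1} = 3^{−1} = 4 (mod 11), so α_err = 4·4 = 16 ≡ 5 = α_3. Error position i = 3.
  Consistency check: S_2/S_1 = 9·3 = 27 ≡ 5 = α_err ✓ (single-error assumption holds).
Step 4: error magnitude e = S_0/v_3 = S_0·∏_{j≠3}(α_3 − α_j) = 3·7 = 21 ≡ 10 (mod 11).
Step 5: correct position 3: c_3 = r_3 − e = 2 − 10 ≡ 3 (mod 11). Hence c = [8, 2, 3, 7, 6].
  Check: interpolating c through the α_i gives m(x) = 10 + 3·x (degree < 2) with m(α_i) = c_i for every i, so c is indeed a codeword.


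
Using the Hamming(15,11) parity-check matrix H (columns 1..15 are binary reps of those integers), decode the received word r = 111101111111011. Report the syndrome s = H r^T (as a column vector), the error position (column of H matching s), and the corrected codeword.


s = (1, 0, 0, 0)^T, error position = 8, corrected codeword c = 111101101111011

Compute s = H r^T mod 2 one row at a time:
  s_1 = 1 + 1 + 1 + 1 + 1 + 0 + 1 + 1 = 7 ≡ 1 (mod 2).
  s_2 = 1 + 0 + 1 + 1 + 1 + 0 + 1 + 1 = 6 ≡ 0 (mod 2).
  s_3 = 1 + 1 + 1 + 1 + 1 + 1 + 1 + 1 = 8 ≡ 0 (mod 2).
  s_4 = 1 + 1 + 0 + 1 + 1 + 1 + 0 + 1 = 6 ≡ 0 (mod 2).
s = (1, 0, 0, 0)^T — this equals column 8 of H (binary 1000), so error is at position 8.
Correct: flip bit 8 of r = 111101111111011 to get c = 111101101111011.


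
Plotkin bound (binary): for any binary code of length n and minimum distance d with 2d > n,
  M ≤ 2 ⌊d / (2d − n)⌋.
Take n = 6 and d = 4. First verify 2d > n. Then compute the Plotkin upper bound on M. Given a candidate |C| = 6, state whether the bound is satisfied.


Plotkin bound M ≤ 4; given |C| = 6 > bound (violated).

Check applicability: 2d = 8, n = 6.
2d − n = 2 > 0, so Plotkin applies.
Compute d/(2d−n) = 4/2 ≈ 2.0000.
⌊d/(2d−n)⌋ = 2.
Plotkin bound: M ≤ 2·2 = 4.
Given |C| = 6, check: VIOLATED.
This |C| is above the Plotkin bound, so no binary code with n = 6, d = 4 and 6 codewords exists.


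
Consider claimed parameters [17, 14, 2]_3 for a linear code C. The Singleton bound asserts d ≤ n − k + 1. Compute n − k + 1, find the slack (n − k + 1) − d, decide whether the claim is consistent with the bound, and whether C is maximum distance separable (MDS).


Singleton RHS = n − k + 1 = 4, slack = 2, bound satisfied, not MDS.

Singleton bound: d ≤ n − k + 1.
Here n = 17, k = 14, so n − k + 1 = 4.
Given d = 2, check d ≤ 4: YES.
Slack = (n − k + 1) − d = 2.
The code is NOT MDS (slack = 2 > 0).
Description: the claimed parameters are [17, 14, 2]_3; such a code would be non-MDS.


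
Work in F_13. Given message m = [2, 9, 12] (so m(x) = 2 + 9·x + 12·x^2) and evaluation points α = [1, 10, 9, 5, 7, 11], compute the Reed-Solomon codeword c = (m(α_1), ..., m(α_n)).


c = [10, 5, 2, 9, 3, 6]

Message polynomial: m(x) = 2 + 9·x + 12·x^2 (mod 13).
For each evaluation point α_i, compute m(α_i) mod 13:
  α_1 = 1: Horner steps 12 → 8 → 10, so m(1) = 10.
  α_2 = 10: Horner steps 12 → 12 → 5, so m(10) = 5.
  α_3 = 9: Horner steps 12 → 0 → 2, so m(9) = 2.
  α_4 = 5: Horner steps 12 → 4 → 9, so m(5) = 9.
  α_5 = 7: Horner steps 12 → 2 → 3, so m(7) = 3.
  α_6 = 11: Horner steps 12 → 11 → 6, so m(11) = 6.
Codeword c = [10, 5, 2, 9, 3, 6] ∈ F_13^6.


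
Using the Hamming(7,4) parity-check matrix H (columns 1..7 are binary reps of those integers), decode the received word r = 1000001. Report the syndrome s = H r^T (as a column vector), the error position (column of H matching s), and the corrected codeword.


s = (1, 1, 0)^T, error position = 6, corrected codeword c = 1000011

Compute s = H r^T mod 2 one row at a time:
  s_1 = 0 + 0 + 0 + 1 = 1 ≡ 1 (mod 2).
  s_2 = 0 + 0 + 0 + 1 = 1 ≡ 1 (mod 2).
  s_3 = 1 + 0 + 0 + 1 = 2 ≡ 0 (mod 2).
s = (1, 1, 0)^T — this equals column 6 of H (binary 110), so error is at position 6.
Correct: flip bit 6 of r = 1000001 to get c = 1000011.


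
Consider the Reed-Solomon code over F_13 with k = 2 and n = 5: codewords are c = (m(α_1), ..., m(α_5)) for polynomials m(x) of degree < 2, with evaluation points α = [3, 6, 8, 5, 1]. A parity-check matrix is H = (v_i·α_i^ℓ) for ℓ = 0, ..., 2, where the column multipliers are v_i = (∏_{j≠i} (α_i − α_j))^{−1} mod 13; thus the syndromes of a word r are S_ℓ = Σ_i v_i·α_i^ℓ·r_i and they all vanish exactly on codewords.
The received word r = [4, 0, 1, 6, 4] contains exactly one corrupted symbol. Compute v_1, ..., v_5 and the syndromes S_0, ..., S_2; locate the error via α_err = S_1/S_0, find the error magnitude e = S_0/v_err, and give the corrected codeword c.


S = (5, 2, 6), error at position 1, error magnitude e = 12, c = [5, 0, 1, 6, 4].

Step 1: column multipliers v_i = (∏_{j≠i}(α_i − α_j))^{−1} mod 13.
  i = 1 (α = 3): (3−6)(3−8)(3−5)(3−1) = (−3)·(−5)·(−2)·2 = −60 ≡ 5, so v_1 = 5^{−1} = 8 (mod 13).
  i = 2 (α = 6): (6−3)(6−8)(6−5)(6−1) = 3·(−2)·1·5 = −30 ≡ 9, so v_2 = 9^{−1} = 3 (mod 13).
  i = 3 (α = 8): (8−3)(8−6)(8−5)(8−1) = 5·2·3·7 = 210 ≡ 2, so v_3 = 2^{−1} = 7 (mod 13).
  i = 4 (α = 5): (5−3)(5−6)(5−8)(5−1) = 2·(−1)·(−3)·4 = 24 ≡ 11, so v_4 = 11^{−1} = 6 (mod 13).
  i = 5 (α = 1): (1−3)(1−6)(1−8)(1−5) = (−2)·(−5)·(−7)·(−4) = 280 ≡ 7, so v_5 = 7^{−1} = 2 (mod 13).
  v = [8, 3, 7, 6, 2].
Step 2: syndromes of r = [4, 0, 1, 6, 4] (all sums mod 13).
  S_0 = Σ v_i r_i = 8·4 + 3·0 + 7·1 + 6·6 + 2·4 = 83 ≡ 5.
  S_1 = Σ v_i α_i r_i = 8·3·4 + 3·6·0 + 7·8·1 + 6·5·6 + 2·1·4 = 340 ≡ 2.
  α_i^2 mod 13 = [9, 10, 12, 12, 1].
  S_2 = Σ v_i α_i^2 r_i = 8·9·4 + 3·10·0 + 7·12·1 + 6·12·6 + 2·1·4 = 812 ≡ 6.
  S = (5, 2, 6) ≠ 0, so r is not a codeword (an error is present).
Step 3: locate the error. For a single error e at position i, S_ℓ = v_i·e·α_i^ℓ, so α_err = S_1/S_0.
  S_0^{−1} = 5^{−1} = 8 (mod 13), so α_err = 2·8 = 16 ≡ 3 = α_1. Error position i = 1.
  Consistency check: S_2/S_1 = 6·7 = 42 ≡ 3 = α_err ✓ (single-error assumption holds).
Step 4: error magnitude e = S_0/v_1 = S_0·∏_{j≠1}(α_1 − α_j) = 5·5 = 25 ≡ 12 (mod 13).
Step 5: correct position 1: c_1 = r_1 − e = 4 − 12 ≡ 5 (mod 13). Hence c = [5, 0, 1, 6, 4].
  Check: interpolating c through the α_i gives m(x) = 10 + 7·x (degree < 2) with m(α_i) = c_i for every i, so c is indeed a codeword.


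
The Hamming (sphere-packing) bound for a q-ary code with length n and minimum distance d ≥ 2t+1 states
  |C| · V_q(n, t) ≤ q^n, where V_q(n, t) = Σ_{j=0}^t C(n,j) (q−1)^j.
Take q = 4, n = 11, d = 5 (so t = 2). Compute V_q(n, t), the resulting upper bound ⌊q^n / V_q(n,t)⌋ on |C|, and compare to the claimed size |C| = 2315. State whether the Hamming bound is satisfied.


V_q(n, t) = 529, q^n = 4194304, Hamming bound = 7928, |C| = 2315 ≤ bound (satisfied).

Step 1: Compute V_q(n, t) = Σ_{j=0}^2 C(n, j) (q−1)^j.
  j = 0: C(11,0)·(3)^0 = 1·1 = 1.
  j = 1: C(11,1)·(3)^1 = 11·3 = 33.
  j = 2: C(11,2)·(3)^2 = 55·9 = 495.
  V_q(n, t) = 1 + 33 + 495 = 529.
Step 2: q^n = 4^11 = 4194304.
Step 3: Hamming bound ⌊q^n / V_q(n,t)⌋ = ⌊4194304/529⌋ = 7928.
Step 4: Compare |C| = 2315 to 7928: satisfied.
The claimed |C| lies below the Hamming bound.


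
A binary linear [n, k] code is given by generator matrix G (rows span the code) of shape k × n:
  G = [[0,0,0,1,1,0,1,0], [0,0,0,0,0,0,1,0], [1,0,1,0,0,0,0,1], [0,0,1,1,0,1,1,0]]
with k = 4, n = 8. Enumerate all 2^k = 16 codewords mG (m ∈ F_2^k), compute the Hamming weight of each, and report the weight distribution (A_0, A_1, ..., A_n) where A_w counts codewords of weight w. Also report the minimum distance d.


Weight distribution: A_0 = 1, A_1 = 1, A_2 = 1, A_3 = 4, A_4 = 5, A_5 = 3, A_6 = 1. Minimum distance d = 1.

Enumerate all 2^4 = 16 messages m ∈ F_2^4.
For each, compute codeword c = mG in F_2^8, then tally its weight.
  m = 0000 → c = 00000000, weight = 0.
  m = 1000 → c = 00011010, weight = 3.
  m = 0100 → c = 00000010, weight = 1.
  m = 1100 → c = 00011000, weight = 2.
  m = 0010 → c = 10100001, weight = 3.
  m = 1010 → c = 10111011, weight = 6.
  m = 0110 → c = 10100011, weight = 4.
  m = 1110 → c = 10111001, weight = 5.
  m = 0001 → c = 00110110, weight = 4.
  m = 1001 → c = 00101100, weight = 3.
  m = 0101 → c = 00110100, weight = 3.
  m = 1101 → c = 00101110, weight = 4.
  m = 0011 → c = 10010111, weight = 5.
  m = 1011 → c = 10001101, weight = 4.
  m = 0111 → c = 10010101, weight = 4.
  m = 1111 → c = 10001111, weight = 5.
Tally weights:
  weight 0: 1 codewords.
  weight 1: 1 codewords.
  weight 2: 1 codewords.
  weight 3: 4 codewords.
  weight 4: 5 codewords.
  weight 5: 3 codewords.
  weight 6: 1 codewords.
Minimum distance d = smallest w > 0 with A_w > 0 = 1.
Sanity: Σ A_w = 16 = 2^4 = 16 ✓.


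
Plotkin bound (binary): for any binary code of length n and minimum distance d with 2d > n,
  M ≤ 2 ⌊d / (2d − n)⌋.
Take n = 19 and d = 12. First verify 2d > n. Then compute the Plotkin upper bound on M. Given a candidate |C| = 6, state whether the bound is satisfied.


Plotkin bound M ≤ 4; given |C| = 6 > bound (violated).

Check applicability: 2d = 24, n = 19.
2d − n = 5 > 0, so Plotkin applies.
Compute d/(2d−n) = 12/5 ≈ 2.4000.
⌊d/(2d−n)⌋ = 2.
Plotkin bound: M ≤ 2·2 = 4.
Given |C| = 6, check: VIOLATED.
This |C| is above the Plotkin bound, so no binary code with n = 19, d = 12 and 6 codewords exists.


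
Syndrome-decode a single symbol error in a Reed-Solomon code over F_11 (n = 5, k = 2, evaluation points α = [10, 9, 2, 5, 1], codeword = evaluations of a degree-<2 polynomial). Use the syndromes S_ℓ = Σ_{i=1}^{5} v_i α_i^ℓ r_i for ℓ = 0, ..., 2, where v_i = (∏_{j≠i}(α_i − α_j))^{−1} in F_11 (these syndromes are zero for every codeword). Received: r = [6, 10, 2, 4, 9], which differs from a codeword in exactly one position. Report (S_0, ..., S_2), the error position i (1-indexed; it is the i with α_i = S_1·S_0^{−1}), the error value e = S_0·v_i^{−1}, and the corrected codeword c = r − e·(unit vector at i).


S = (1, 2, 4), error at position 3, error magnitude e = 8, c = [6, 10, 5, 4, 9].

Step 1: column multipliers v_i = (∏_{j≠i}(α_i − α_j))^{−1} mod 11.
  i = 1 (α = 10): (10−9)(10−2)(10−5)(10−1) = 1·8·5·9 = 360 ≡ 8, so v_1 = 8^{−1} = 7 (mod 11).
  i = 2 (α = 9): (9−10)(9−2)(9−5)(9−1) = (−1)·7·4·8 = −224 ≡ 7, so v_2 = 7^{−1} = 8 (mod 11).
  i = 3 (α = 2): (2−10)(2−9)(2−5)(2−1) = (−8)·(−7)·(−3)·1 = −168 ≡ 8, so v_3 = 8^{−1} = 7 (mod 11).
  i = 4 (α = 5): (5−10)(5−9)(5−2)(5−1) = (−5)·(−4)·3·4 = 240 ≡ 9, so v_4 = 9^{−1} = 5 (mod 11).
  i = 5 (α = 1): (1−10)(1−9)(1−2)(1−5) = (−9)·(−8)·(−1)·(−4) = 288 ≡ 2, so v_5 = 2^{−1} = 6 (mod 11).
  v = [7, 8, 7, 5, 6].
Step 2: syndromes of r = [6, 10, 2, 4, 9] (all sums mod 11).
  S_0 = Σ v_i r_i = 7·6 + 8·10 + 7·2 + 5·4 + 6·9 = 210 ≡ 1.
  S_1 = Σ v_i α_i r_i = 7·10·6 + 8·9·10 + 7·2·2 + 5·5·4 + 6·1·9 = 1322 ≡ 2.
  α_i^2 mod 11 = [1, 4, 4, 3, 1].
  S_2 = Σ v_i α_i^2 r_i = 7·1·6 + 8·4·10 + 7·4·2 + 5·3·4 + 6·1·9 = 532 ≡ 4.
  S = (1, 2, 4) ≠ 0, so r is not a codeword (an error is present).
Step 3: locate the error. For a single error e at position i, S_ℓ = v_i·e·α_i^ℓ, so α_err = S_1/S_0.
  S_0^{−1} = 1^{−1} = 1 (mod 11), so α_err = 2·1 = 2 ≡ 2 = α_3. Error position i = 3.
  Consistency check: S_2/S_1 = 4·6 = 24 ≡ 2 = α_err ✓ (single-error assumption holds).
Step 4: error magnitude e = S_0/v_3 = S_0·∏_{j≠3}(α_3 − α_j) = 1·8 = 8 ≡ 8 (mod 11).
Step 5: correct position 3: c_3 = r_3 − e = 2 − 8 ≡ 5 (mod 11). Hence c = [6, 10, 5, 4, 9].
  Check: interpolating c through the α_i gives m(x) = 2 + 7·x (degree < 2) with m(α_i) = c_i for every i, so c is indeed a codeword.


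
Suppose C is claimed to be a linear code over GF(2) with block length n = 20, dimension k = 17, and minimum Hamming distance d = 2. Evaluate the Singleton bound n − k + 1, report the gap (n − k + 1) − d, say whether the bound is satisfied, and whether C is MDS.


Singleton RHS = n − k + 1 = 4, slack = 2, bound satisfied, not MDS.

Singleton bound: d ≤ n − k + 1.
Here n = 20, k = 17, so n − k + 1 = 4.
Given d = 2, check d ≤ 4: YES.
Slack = (n − k + 1) − d = 2.
The code is NOT MDS (slack = 2 > 0).
Description: the claimed parameters are [20, 17, 2]_2; such a code would be non-MDS.


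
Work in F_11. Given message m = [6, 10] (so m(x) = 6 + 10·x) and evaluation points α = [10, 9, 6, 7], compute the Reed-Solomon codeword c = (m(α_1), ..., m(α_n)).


c = [7, 8, 0, 10]

Message polynomial: m(x) = 6 + 10·x (mod 11).
For each evaluation point α_i, compute m(α_i) mod 11:
  α_1 = 10: Horner steps 10 → 7, so m(10) = 7.
  α_2 = 9: Horner steps 10 → 8, so m(9) = 8.
  α_3 = 6: Horner steps 10 → 0, so m(6) = 0.
  α_4 = 7: Horner steps 10 → 10, so m(7) = 10.
Codeword c = [7, 8, 0, 10] ∈ F_11^4.


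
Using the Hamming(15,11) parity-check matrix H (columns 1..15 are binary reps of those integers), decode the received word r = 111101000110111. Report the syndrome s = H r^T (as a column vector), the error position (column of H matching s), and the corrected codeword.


s = (1, 1, 1, 1)^T, error position = 15, corrected codeword c = 111101000110110

Compute s = H r^T mod 2 one row at a time:
  s_1 = 0 + 0 + 1 + 1 + 0 + 1 + 1 + 1 = 5 ≡ 1 (mod 2).
  s_2 = 1 + 0 + 1 + 0 + 0 + 1 + 1 + 1 = 5 ≡ 1 (mod 2).
  s_3 = 1 + 1 + 1 + 0 + 1 + 1 + 1 + 1 = 7 ≡ 1 (mod 2).
  s_4 = 1 + 1 + 0 + 0 + 0 + 1 + 1 + 1 = 5 ≡ 1 (mod 2).
s = (1, 1, 1, 1)^T — this equals column 15 of H (binary 1111), so error is at position 15.
Correct: flip bit 15 of r = 111101000110111 to get c = 111101000110110.


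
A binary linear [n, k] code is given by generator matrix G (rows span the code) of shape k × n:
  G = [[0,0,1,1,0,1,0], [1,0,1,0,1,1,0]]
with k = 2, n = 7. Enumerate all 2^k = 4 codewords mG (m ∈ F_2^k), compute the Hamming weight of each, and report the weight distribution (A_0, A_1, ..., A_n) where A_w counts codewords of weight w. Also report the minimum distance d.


Weight distribution: A_0 = 1, A_3 = 2, A_4 = 1. Minimum distance d = 3.

Enumerate all 2^2 = 4 messages m ∈ F_2^2.
For each, compute codeword c = mG in F_2^7, then tally its weight.
  m = 00 → c = 0000000, weight = 0.
  m = 10 → c = 0011010, weight = 3.
  m = 01 → c = 1010110, weight = 4.
  m = 11 → c = 1001100, weight = 3.
Tally weights:
  weight 0: 1 codewords.
  weight 3: 2 codewords.
  weight 4: 1 codewords.
Minimum distance d = smallest w > 0 with A_w > 0 = 3.
Sanity: Σ A_w = 4 = 2^2 = 4 ✓.


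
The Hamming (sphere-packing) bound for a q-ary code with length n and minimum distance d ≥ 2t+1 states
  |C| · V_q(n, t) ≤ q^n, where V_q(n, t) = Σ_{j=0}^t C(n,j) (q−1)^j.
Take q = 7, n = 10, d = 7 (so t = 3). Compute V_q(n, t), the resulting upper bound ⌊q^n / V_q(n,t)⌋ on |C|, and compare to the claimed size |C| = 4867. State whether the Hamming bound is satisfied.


V_q(n, t) = 27601, q^n = 282475249, Hamming bound = 10234, |C| = 4867 ≤ bound (satisfied).

Step 1: Compute V_q(n, t) = Σ_{j=0}^3 C(n, j) (q−1)^j.
  j = 0: C(10,0)·(6)^0 = 1·1 = 1.
  j = 1: C(10,1)·(6)^1 = 10·6 = 60.
  j = 2: C(10,2)·(6)^2 = 45·36 = 1620.
  j = 3: C(10,3)·(6)^3 = 120·216 = 25920.
  V_q(n, t) = 1 + 60 + 1620 + 25920 = 27601.
Step 2: q^n = 7^10 = 282475249.
Step 3: Hamming bound ⌊q^n / V_q(n,t)⌋ = ⌊282475249/27601⌋ = 10234.
Step 4: Compare |C| = 4867 to 10234: satisfied.
The claimed |C| lies below the Hamming bound.


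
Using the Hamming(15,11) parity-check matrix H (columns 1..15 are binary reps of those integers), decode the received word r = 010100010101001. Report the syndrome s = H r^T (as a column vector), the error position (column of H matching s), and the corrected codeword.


s = (0, 1, 1, 1)^T, error position = 7, corrected codeword c = 010100110101001

Compute s = H r^T mod 2 one row at a time:
  s_1 = 1 + 0 + 1 + 0 + 1 + 0 + 0 + 1 = 4 ≡ 0 (mod 2).
  s_2 = 1 + 0 + 0 + 0 + 1 + 0 + 0 + 1 = 3 ≡ 1 (mod 2).
  s_3 = 1 + 0 + 0 + 0 + 1 + 0 + 0 + 1 = 3 ≡ 1 (mod 2).
  s_4 = 0 + 0 + 0 + 0 + 0 + 0 + 0 + 1 = 1 ≡ 1 (mod 2).
s = (0, 1, 1, 1)^T — this equals column 7 of H (binary 0111), so error is at position 7.
Correct: flip bit 7 of r = 010100010101001 to get c = 010100110101001.


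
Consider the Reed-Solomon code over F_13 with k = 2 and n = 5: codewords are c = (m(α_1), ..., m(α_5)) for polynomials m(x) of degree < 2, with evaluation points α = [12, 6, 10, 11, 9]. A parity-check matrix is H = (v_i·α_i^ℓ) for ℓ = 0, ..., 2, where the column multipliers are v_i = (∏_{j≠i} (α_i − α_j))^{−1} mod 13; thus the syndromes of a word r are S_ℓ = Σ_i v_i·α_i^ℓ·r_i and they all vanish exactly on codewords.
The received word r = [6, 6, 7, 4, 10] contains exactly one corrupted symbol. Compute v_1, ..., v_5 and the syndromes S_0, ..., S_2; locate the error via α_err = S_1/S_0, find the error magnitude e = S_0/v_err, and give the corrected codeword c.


S = (7, 6, 7), error at position 1, error magnitude e = 5, c = [1, 6, 7, 4, 10].

Step 1: column multipliers v_i = (∏_{j≠i}(α_i − α_j))^{−1} mod 13.
  i = 1 (α = 12): (12−6)(12−10)(12−11)(12−9) = 6·2·1·3 = 36 ≡ 10, so v_1 = 10^{−1} = 4 (mod 13).
  i = 2 (α = 6): (6−12)(6−10)(6−11)(6−9) = (−6)·(−4)·(−5)·(−3) = 360 ≡ 9, so v_2 = 9^{−1} = 3 (mod 13).
  i = 3 (α = 10): (10−12)(10−6)(10−11)(10−9) = (−2)·4·(−1)·1 = 8 ≡ 8, so v_3 = 8^{−1} = 5 (mod 13).
  i = 4 (α = 11): (11−12)(11−6)(11−10)(11−9) = (−1)·5·1·2 = −10 ≡ 3, so v_4 = 3^{−1} = 9 (mod 13).
  i = 5 (α = 9): (9−12)(9−6)(9−10)(9−11) = (−3)·3·(−1)·(−2) = −18 ≡ 8, so v_5 = 8^{−1} = 5 (mod 13).
  v = [4, 3, 5, 9, 5].
Step 2: syndromes of r = [6, 6, 7, 4, 10] (all sums mod 13).
  S_0 = Σ v_i r_i = 4·6 + 3·6 + 5·7 + 9·4 + 5·10 = 163 ≡ 7.
  S_1 = Σ v_i α_i r_i = 4·12·6 + 3·6·6 + 5·10·7 + 9·11·4 + 5·9·10 = 1592 ≡ 6.
  α_i^2 mod 13 = [1, 10, 9, 4, 3].
  S_2 = Σ v_i α_i^2 r_i = 4·1·6 + 3·10·6 + 5·9·7 + 9·4·4 + 5·3·10 = 813 ≡ 7.
  S = (7, 6, 7) ≠ 0, so r is not a codeword (an error is present).
Step 3: locate the error. For a single error e at position i, S_ℓ = v_i·e·α_i^ℓ, so α_err = S_1/S_0.
  S_0^{−1} = 7^{−1} = 2 (mod 13), so α_err = 6·2 = 12 ≡ 12 = α_1. Error position i = 1.
  Consistency check: S_2/S_1 = 7·11 = 77 ≡ 12 = α_err ✓ (single-error assumption holds).
Step 4: error magnitude e = S_0/v_1 = S_0·∏_{j≠1}(α_1 − α_j) = 7·10 = 70 ≡ 5 (mod 13).
Step 5: correct position 1: c_1 = r_1 − e = 6 − 5 ≡ 1 (mod 13). Hence c = [1, 6, 7, 4, 10].
  Check: interpolating c through the α_i gives m(x) = 11 + 10·x (degree < 2) with m(α_i) = c_i for every i, so c is indeed a codeword.


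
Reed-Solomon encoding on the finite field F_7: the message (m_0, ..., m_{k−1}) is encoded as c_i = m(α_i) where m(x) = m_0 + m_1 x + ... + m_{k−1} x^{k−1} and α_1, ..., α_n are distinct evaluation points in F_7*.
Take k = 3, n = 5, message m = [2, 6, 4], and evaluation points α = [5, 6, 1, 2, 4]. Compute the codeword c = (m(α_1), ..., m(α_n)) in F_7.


c = [6, 0, 5, 2, 6]

Message polynomial: m(x) = 2 + 6·x + 4·x^2 (mod 7).
For each evaluation point α_i, compute m(α_i) mod 7:
  α_1 = 5: Horner steps 4 → 5 → 6, so m(5) = 6.
  α_2 = 6: Horner steps 4 → 2 → 0, so m(6) = 0.
  α_3 = 1: Horner steps 4 → 3 → 5, so m(1) = 5.
  α_4 = 2: Horner steps 4 → 0 → 2, so m(2) = 2.
  α_5 = 4: Horner steps 4 → 1 → 6, so m(4) = 6.
Codeword c = [6, 0, 5, 2, 6] ∈ F_7^5.
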